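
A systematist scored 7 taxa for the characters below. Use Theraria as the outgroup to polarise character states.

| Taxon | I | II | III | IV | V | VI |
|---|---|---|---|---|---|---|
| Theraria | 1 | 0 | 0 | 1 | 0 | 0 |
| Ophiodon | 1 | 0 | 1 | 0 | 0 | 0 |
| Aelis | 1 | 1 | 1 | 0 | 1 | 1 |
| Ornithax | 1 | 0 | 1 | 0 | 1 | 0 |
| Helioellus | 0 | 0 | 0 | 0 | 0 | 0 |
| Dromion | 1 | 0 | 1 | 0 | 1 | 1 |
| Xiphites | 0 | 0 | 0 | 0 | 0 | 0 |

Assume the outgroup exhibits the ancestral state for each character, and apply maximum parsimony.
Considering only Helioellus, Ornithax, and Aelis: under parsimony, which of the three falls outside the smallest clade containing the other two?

Character polarity is set by the outgroup: the derived state is whichever differs from the outgroup's state, so for I, IV the derived state is '0', and for the remaining characters it is '1'.
Only Helioellus and Xiphites show the derived state '0' for I, supporting them as a clade.
II (derived state '1') is unique to Aelis (autapomorphy; uninformative for grouping).
III (derived state '1') is shared by Aelis, Dromion, Ophiodon, and Ornithax — a synapomorphy uniting that clade.
IV (derived state '0') is shared by all ingroup taxa — unites the whole ingroup.
V (derived state '1') is shared by Aelis, Dromion, and Ornithax — a synapomorphy uniting that clade.
VI (derived state '1') is shared by Aelis and Dromion — a synapomorphy uniting that clade.
Most parsimonious ingroup topology: ((Ophiodon,((Aelis,Dromion),Ornithax)),(Helioellus,Xiphites)).
Ornithax and Aelis share a more recent common ancestor with each other than either does with Helioellus, so Helioellus is the least closely related of the three.

Helioellus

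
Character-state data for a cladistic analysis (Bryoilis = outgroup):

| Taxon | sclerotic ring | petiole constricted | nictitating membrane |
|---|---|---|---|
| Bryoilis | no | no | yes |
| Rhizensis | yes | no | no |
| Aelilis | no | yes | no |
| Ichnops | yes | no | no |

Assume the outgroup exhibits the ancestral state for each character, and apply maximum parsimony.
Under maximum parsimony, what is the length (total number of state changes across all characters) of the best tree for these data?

Character polarity is set by the outgroup: the derived state is whichever differs from the outgroup's state, so for nictitating membrane the derived state is 'no', and for the remaining characters it is 'yes'.
Only Ichnops and Rhizensis show the derived state 'yes' for sclerotic ring, supporting them as a clade.
petiole constricted: derived state 'yes' in Aelilis only — an autapomorphy, so it tells us nothing about relationships among taxa.
nictitating membrane (derived state 'no') is shared by all ingroup taxa — unites the whole ingroup.
Most parsimonious ingroup topology: ((Rhizensis,Ichnops),Aelilis).
Changes per character on this tree: sclerotic ring: 1; petiole constricted: 1; nictitating membrane: 1.
Total = 3.

3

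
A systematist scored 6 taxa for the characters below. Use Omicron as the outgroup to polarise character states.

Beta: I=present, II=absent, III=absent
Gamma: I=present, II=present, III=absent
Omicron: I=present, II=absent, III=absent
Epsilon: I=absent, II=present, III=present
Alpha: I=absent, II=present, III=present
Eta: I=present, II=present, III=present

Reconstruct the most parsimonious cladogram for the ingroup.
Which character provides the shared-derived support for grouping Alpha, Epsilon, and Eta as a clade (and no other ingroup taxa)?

Character polarity is set by the outgroup: the derived state is whichever differs from the outgroup's state, so for I the derived state is 'absent', and for the remaining characters it is 'present'.
Only Alpha and Epsilon show the derived state 'absent' for I, supporting them as a clade.
II (derived state 'present') is shared by Alpha, Epsilon, Eta, and Gamma — a synapomorphy uniting that clade.
Only Alpha, Epsilon, and Eta show the derived state 'present' for III, supporting them as a clade.
Most parsimonious ingroup topology: (((Eta,(Alpha,Epsilon)),Gamma),Beta).
The clade {Alpha, Epsilon, Eta} is supported by III: its derived state 'present' occurs in exactly those taxa and in no other taxon (including the outgroup).

III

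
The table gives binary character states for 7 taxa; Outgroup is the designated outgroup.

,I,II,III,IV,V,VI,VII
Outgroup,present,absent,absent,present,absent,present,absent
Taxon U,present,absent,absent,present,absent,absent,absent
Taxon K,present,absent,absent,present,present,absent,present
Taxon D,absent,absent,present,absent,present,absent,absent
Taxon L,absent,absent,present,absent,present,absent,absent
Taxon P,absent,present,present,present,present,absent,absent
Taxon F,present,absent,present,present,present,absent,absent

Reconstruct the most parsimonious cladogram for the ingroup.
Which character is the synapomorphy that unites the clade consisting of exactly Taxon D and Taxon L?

IV

Character polarity is set by the outgroup: the derived state is whichever differs from the outgroup's state, so for I, IV, VI the derived state is 'absent', and for the remaining characters it is 'present'.
I (derived state 'absent') is shared by Taxon D, Taxon L, and Taxon P — a synapomorphy uniting that clade.
II (derived state 'present') is unique to Taxon P (autapomorphy; uninformative for grouping).
Only Taxon D, Taxon F, Taxon L, and Taxon P show the derived state 'present' for III, supporting them as a clade.
IV: derived state 'absent' in Taxon D and Taxon L only — synapomorphy for {Taxon D, Taxon L}.
V (derived state 'present') is shared by Taxon D, Taxon F, Taxon K, Taxon L, and Taxon P — a synapomorphy uniting that clade.
All ingroup taxa share the derived state 'absent' for VI; it defines the ingroup but does not resolve relationships within it.
VII (derived state 'present') is unique to Taxon K (autapomorphy; uninformative for grouping).
Most parsimonious ingroup topology: (Taxon U,(Taxon K,(((Taxon D,Taxon L),Taxon P),Taxon F))).
The clade {Taxon D, Taxon L} is supported by IV: its derived state 'absent' occurs in exactly those taxa and in no other taxon (including the outgroup).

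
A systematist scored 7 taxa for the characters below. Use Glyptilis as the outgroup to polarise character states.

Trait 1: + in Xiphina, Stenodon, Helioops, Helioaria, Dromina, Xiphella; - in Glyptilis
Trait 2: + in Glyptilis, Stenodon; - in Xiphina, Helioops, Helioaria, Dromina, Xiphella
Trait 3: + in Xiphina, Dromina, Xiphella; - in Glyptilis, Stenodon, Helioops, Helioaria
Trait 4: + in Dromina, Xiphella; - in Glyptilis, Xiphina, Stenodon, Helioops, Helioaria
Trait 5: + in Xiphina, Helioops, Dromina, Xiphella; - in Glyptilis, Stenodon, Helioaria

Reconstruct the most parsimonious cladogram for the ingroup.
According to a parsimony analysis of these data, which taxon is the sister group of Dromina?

Xiphella

Character polarity is set by the outgroup: the derived state is whichever differs from the outgroup's state, so for Trait 2 the derived state is '-', and for the remaining characters it is '+'.
Trait 1 (derived state '+') is shared by all ingroup taxa — unites the whole ingroup.
Trait 2: derived state '-' in Dromina, Helioaria, Helioops, Xiphella, and Xiphina only — synapomorphy for {Dromina, Helioaria, Helioops, Xiphella, Xiphina}.
Only Dromina, Xiphella, and Xiphina show the derived state '+' for Trait 3, supporting them as a clade.
Trait 4: derived state '+' in Dromina and Xiphella only — synapomorphy for {Dromina, Xiphella}.
Trait 5: derived state '+' in Dromina, Helioops, Xiphella, and Xiphina only — synapomorphy for {Dromina, Helioops, Xiphella, Xiphina}.
Most parsimonious ingroup topology: (((((Dromina,Xiphella),Xiphina),Helioops),Helioaria),Stenodon).
Dromina and Xiphella form a cherry on this tree, so they are sister taxa.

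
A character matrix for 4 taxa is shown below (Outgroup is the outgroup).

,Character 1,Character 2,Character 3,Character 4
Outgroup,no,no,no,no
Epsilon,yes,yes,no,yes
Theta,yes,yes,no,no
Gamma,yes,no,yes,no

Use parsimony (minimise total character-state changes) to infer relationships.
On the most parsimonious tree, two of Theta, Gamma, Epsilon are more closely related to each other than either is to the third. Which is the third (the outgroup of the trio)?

Gamma

The outgroup has state 'no' for every character, so 'yes' is the derived state throughout.
Character 1 (derived state 'yes') is shared by all ingroup taxa — unites the whole ingroup.
Only Epsilon and Theta show the derived state 'yes' for Character 2, supporting them as a clade.
Character 3 (derived state 'yes') is unique to Gamma (autapomorphy; uninformative for grouping).
Character 4: derived state 'yes' in Epsilon only — an autapomorphy, so it tells us nothing about relationships among taxa.
Most parsimonious ingroup topology: ((Epsilon,Theta),Gamma).
Epsilon and Theta share a more recent common ancestor with each other than either does with Gamma, so Gamma is the least closely related of the three.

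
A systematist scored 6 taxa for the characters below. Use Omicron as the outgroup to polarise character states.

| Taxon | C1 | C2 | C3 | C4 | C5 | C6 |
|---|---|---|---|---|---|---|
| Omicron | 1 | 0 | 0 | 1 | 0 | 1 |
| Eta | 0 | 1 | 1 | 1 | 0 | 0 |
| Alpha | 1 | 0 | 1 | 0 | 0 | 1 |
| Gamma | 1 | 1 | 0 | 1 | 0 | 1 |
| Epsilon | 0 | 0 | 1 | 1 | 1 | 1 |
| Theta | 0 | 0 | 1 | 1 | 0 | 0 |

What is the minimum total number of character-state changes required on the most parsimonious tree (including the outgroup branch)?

Character polarity is set by the outgroup: the derived state is whichever differs from the outgroup's state, so for C1, C4, C6 the derived state is '0', and for the remaining characters it is '1'.
C1: derived state '0' in Epsilon, Eta, and Theta only — synapomorphy for {Epsilon, Eta, Theta}.
C2 (state '1') occurs in Eta and Gamma but conflicts with the nesting implied by the other characters — most parsimoniously interpreted as homoplasy.
C3 (derived state '1') is shared by Alpha, Epsilon, Eta, and Theta — a synapomorphy uniting that clade.
C4: derived state '0' in Alpha only — an autapomorphy, so it tells us nothing about relationships among taxa.
C5 (derived state '1') is unique to Epsilon (autapomorphy; uninformative for grouping).
C6: derived state '0' in Eta and Theta only — synapomorphy for {Eta, Theta}.
Most parsimonious ingroup topology: ((((Eta,Theta),Epsilon),Alpha),Gamma).
Changes per character on this tree: C1: 1; C2: 2; C3: 1; C4: 1; C5: 1; C6: 1.
Total = 7.

7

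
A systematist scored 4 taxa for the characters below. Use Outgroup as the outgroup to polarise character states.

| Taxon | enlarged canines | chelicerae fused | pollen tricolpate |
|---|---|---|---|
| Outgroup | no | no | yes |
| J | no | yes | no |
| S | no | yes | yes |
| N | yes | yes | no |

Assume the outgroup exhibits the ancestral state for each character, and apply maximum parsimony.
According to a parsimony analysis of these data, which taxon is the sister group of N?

Character polarity is set by the outgroup: the derived state is whichever differs from the outgroup's state, so for pollen tricolpate the derived state is 'no', and for the remaining characters it is 'yes'.
enlarged canines: derived state 'yes' in N only — an autapomorphy, so it tells us nothing about relationships among taxa.
chelicerae fused (derived state 'yes') is shared by all ingroup taxa — unites the whole ingroup.
Only J and N show the derived state 'no' for pollen tricolpate, supporting them as a clade.
Most parsimonious ingroup topology: ((J,N),S).
N and J form a cherry on this tree, so they are sister taxa.

J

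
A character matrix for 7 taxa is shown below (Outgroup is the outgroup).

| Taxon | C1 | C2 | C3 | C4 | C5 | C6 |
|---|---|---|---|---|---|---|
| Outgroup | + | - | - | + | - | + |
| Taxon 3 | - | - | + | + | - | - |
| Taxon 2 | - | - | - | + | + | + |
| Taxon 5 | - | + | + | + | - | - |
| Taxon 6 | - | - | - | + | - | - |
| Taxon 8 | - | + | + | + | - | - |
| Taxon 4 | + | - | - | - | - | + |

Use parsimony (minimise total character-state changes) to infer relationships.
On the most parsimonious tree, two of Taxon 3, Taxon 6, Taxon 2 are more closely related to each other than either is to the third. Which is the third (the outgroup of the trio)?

Taxon 2

Character polarity is set by the outgroup: the derived state is whichever differs from the outgroup's state, so for C1, C4, C6 the derived state is '-', and for the remaining characters it is '+'.
C1 (derived state '-') is shared by Taxon 2, Taxon 3, Taxon 5, Taxon 6, and Taxon 8 — a synapomorphy uniting that clade.
C2: derived state '+' in Taxon 5 and Taxon 8 only — synapomorphy for {Taxon 5, Taxon 8}.
C3: derived state '+' in Taxon 3, Taxon 5, and Taxon 8 only — synapomorphy for {Taxon 3, Taxon 5, Taxon 8}.
C4: derived state '-' in Taxon 4 only — an autapomorphy, so it tells us nothing about relationships among taxa.
C5 (derived state '+') is unique to Taxon 2 (autapomorphy; uninformative for grouping).
C6 (derived state '-') is shared by Taxon 3, Taxon 5, Taxon 6, and Taxon 8 — a synapomorphy uniting that clade.
Most parsimonious ingroup topology: ((((Taxon 3,(Taxon 5,Taxon 8)),Taxon 6),Taxon 2),Taxon 4).
Taxon 3 and Taxon 6 share a more recent common ancestor with each other than either does with Taxon 2, so Taxon 2 is the least closely related of the three.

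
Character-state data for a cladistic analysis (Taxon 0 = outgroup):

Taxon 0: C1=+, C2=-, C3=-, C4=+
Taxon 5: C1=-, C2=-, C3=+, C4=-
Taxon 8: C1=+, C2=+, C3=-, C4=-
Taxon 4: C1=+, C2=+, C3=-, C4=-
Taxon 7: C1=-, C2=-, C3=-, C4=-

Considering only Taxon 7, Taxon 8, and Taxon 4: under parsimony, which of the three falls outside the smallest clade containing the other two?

Taxon 7

Character polarity is set by the outgroup: the derived state is whichever differs from the outgroup's state, so for C1, C4 the derived state is '-', and for the remaining characters it is '+'.
C1 (derived state '-') is shared by Taxon 5 and Taxon 7 — a synapomorphy uniting that clade.
C2 (derived state '+') is shared by Taxon 4 and Taxon 8 — a synapomorphy uniting that clade.
C3: derived state '+' in Taxon 5 only — an autapomorphy, so it tells us nothing about relationships among taxa.
C4 (derived state '-') is shared by all ingroup taxa — unites the whole ingroup.
Most parsimonious ingroup topology: ((Taxon 5,Taxon 7),(Taxon 8,Taxon 4)).
Taxon 8 and Taxon 4 share a more recent common ancestor with each other than either does with Taxon 7, so Taxon 7 is the least closely related of the three.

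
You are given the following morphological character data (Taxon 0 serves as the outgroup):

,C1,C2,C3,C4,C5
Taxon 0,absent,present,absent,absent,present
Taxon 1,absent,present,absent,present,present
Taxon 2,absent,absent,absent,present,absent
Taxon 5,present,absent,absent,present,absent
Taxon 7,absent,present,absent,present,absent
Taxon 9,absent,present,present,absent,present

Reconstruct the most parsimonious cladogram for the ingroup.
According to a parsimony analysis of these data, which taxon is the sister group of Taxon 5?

Character polarity is set by the outgroup: the derived state is whichever differs from the outgroup's state, so for C2, C5 the derived state is 'absent', and for the remaining characters it is 'present'.
C1: derived state 'present' in Taxon 5 only — an autapomorphy, so it tells us nothing about relationships among taxa.
C2: derived state 'absent' in Taxon 2 and Taxon 5 only — synapomorphy for {Taxon 2, Taxon 5}.
C3 (derived state 'present') is unique to Taxon 9 (autapomorphy; uninformative for grouping).
C4: derived state 'present' in Taxon 1, Taxon 2, Taxon 5, and Taxon 7 only — synapomorphy for {Taxon 1, Taxon 2, Taxon 5, Taxon 7}.
C5 (derived state 'absent') is shared by Taxon 2, Taxon 5, and Taxon 7 — a synapomorphy uniting that clade.
Most parsimonious ingroup topology: ((Taxon 1,((Taxon 2,Taxon 5),Taxon 7)),Taxon 9).
Taxon 5 and Taxon 2 form a cherry on this tree, so they are sister taxa.

Taxon 2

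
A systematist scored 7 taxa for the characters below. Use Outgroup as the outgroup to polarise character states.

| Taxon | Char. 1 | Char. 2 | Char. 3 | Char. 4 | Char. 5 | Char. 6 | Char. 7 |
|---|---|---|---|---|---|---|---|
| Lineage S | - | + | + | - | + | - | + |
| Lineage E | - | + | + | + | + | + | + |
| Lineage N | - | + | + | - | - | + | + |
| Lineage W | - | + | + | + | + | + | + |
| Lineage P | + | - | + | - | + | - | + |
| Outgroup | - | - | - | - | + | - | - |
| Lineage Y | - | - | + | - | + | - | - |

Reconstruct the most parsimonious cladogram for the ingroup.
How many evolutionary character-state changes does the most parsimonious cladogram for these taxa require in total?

Character polarity is set by the outgroup: the derived state is whichever differs from the outgroup's state, so for Char. 5 the derived state is '-', and for the remaining characters it is '+'.
Char. 1 (derived state '+') is unique to Lineage P (autapomorphy; uninformative for grouping).
Char. 2 (derived state '+') is shared by Lineage E, Lineage N, Lineage S, and Lineage W — a synapomorphy uniting that clade.
All ingroup taxa share the derived state '+' for Char. 3; it defines the ingroup but does not resolve relationships within it.
Char. 4 (derived state '+') is shared by Lineage E and Lineage W — a synapomorphy uniting that clade.
Char. 5 (derived state '-') is unique to Lineage N (autapomorphy; uninformative for grouping).
Char. 6: derived state '+' in Lineage E, Lineage N, and Lineage W only — synapomorphy for {Lineage E, Lineage N, Lineage W}.
Char. 7: derived state '+' in Lineage E, Lineage N, Lineage P, Lineage S, and Lineage W only — synapomorphy for {Lineage E, Lineage N, Lineage P, Lineage S, Lineage W}.
Most parsimonious ingroup topology: (((Lineage S,((Lineage E,Lineage W),Lineage N)),Lineage P),Lineage Y).
Changes per character on this tree: Char. 1: 1; Char. 2: 1; Char. 3: 1; Char. 4: 1; Char. 5: 1; Char. 6: 1; Char. 7: 1.
Total = 7.

7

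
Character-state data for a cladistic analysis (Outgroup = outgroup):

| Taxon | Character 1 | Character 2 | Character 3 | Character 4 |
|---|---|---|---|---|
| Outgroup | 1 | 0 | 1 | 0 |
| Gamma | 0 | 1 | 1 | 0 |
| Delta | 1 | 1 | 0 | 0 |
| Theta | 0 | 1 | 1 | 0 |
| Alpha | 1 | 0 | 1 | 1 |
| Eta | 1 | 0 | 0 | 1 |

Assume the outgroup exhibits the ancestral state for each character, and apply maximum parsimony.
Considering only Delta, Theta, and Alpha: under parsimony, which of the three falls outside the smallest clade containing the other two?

Character polarity is set by the outgroup: the derived state is whichever differs from the outgroup's state, so for Character 1, Character 3 the derived state is '0', and for the remaining characters it is '1'.
Only Gamma and Theta show the derived state '0' for Character 1, supporting them as a clade.
Only Delta, Gamma, and Theta show the derived state '1' for Character 2, supporting them as a clade.
Character 3 groups Delta and Eta, which is incompatible with the clades supported by the remaining characters; treating it as convergent (homoplasy) costs fewer steps than any alternative tree.
Character 4: derived state '1' in Alpha and Eta only — synapomorphy for {Alpha, Eta}.
Most parsimonious ingroup topology: (((Gamma,Theta),Delta),(Alpha,Eta)).
Delta and Theta share a more recent common ancestor with each other than either does with Alpha, so Alpha is the least closely related of the three.

Alpha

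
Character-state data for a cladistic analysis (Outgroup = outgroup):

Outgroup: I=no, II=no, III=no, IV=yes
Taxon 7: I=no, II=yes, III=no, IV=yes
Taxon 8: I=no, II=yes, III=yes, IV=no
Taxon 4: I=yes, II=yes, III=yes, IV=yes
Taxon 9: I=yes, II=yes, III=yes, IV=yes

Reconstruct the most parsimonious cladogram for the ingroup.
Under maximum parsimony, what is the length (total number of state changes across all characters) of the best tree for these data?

Character polarity is set by the outgroup: the derived state is whichever differs from the outgroup's state, so for IV the derived state is 'no', and for the remaining characters it is 'yes'.
I (derived state 'yes') is shared by Taxon 4 and Taxon 9 — a synapomorphy uniting that clade.
II (derived state 'yes') is shared by all ingroup taxa — unites the whole ingroup.
Only Taxon 4, Taxon 8, and Taxon 9 show the derived state 'yes' for III, supporting them as a clade.
IV: derived state 'no' in Taxon 8 only — an autapomorphy, so it tells us nothing about relationships among taxa.
Most parsimonious ingroup topology: (Taxon 7,(Taxon 8,(Taxon 4,Taxon 9))).
Changes per character on this tree: I: 1; II: 1; III: 1; IV: 1.
Total = 4.

4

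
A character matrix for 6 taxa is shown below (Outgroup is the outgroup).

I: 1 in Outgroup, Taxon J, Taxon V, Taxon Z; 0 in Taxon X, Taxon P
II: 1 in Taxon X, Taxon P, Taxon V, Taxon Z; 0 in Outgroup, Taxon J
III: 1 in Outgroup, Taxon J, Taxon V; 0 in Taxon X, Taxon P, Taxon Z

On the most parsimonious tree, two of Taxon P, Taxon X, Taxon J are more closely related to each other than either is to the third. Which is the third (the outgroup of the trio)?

Taxon J

Character polarity is set by the outgroup: the derived state is whichever differs from the outgroup's state, so for I, III the derived state is '0', and for the remaining characters it is '1'.
Only Taxon P and Taxon X show the derived state '0' for I, supporting them as a clade.
II: derived state '1' in Taxon P, Taxon V, Taxon X, and Taxon Z only — synapomorphy for {Taxon P, Taxon V, Taxon X, Taxon Z}.
Only Taxon P, Taxon X, and Taxon Z show the derived state '0' for III, supporting them as a clade.
Most parsimonious ingroup topology: ((((Taxon X,Taxon P),Taxon Z),Taxon V),Taxon J).
Taxon X and Taxon P share a more recent common ancestor with each other than either does with Taxon J, so Taxon J is the least closely related of the three.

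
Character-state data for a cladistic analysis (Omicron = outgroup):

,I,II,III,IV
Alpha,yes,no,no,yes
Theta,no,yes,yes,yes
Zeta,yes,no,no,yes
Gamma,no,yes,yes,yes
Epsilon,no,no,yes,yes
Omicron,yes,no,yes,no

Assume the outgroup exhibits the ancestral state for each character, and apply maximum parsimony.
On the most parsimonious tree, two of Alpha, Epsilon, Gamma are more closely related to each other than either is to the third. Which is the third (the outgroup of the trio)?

Alpha

Character polarity is set by the outgroup: the derived state is whichever differs from the outgroup's state, so for I, III the derived state is 'no', and for the remaining characters it is 'yes'.
I (derived state 'no') is shared by Epsilon, Gamma, and Theta — a synapomorphy uniting that clade.
II (derived state 'yes') is shared by Gamma and Theta — a synapomorphy uniting that clade.
Only Alpha and Zeta show the derived state 'no' for III, supporting them as a clade.
IV (derived state 'yes') is shared by all ingroup taxa — unites the whole ingroup.
Most parsimonious ingroup topology: ((Epsilon,(Gamma,Theta)),(Zeta,Alpha)).
Gamma and Epsilon share a more recent common ancestor with each other than either does with Alpha, so Alpha is the least closely related of the three.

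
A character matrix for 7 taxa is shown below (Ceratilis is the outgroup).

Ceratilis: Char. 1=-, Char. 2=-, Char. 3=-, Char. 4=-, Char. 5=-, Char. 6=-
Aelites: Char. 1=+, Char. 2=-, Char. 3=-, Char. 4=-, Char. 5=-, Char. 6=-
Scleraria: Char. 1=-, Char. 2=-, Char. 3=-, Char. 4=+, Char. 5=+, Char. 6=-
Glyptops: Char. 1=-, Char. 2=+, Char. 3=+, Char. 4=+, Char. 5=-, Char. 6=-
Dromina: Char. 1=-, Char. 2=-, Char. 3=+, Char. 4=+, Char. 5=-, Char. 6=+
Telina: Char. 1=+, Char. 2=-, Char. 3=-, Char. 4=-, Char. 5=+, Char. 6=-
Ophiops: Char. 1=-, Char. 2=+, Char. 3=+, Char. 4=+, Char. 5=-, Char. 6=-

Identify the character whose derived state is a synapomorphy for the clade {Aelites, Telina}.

The outgroup has state '-' for every character, so '+' is the derived state throughout.
Only Aelites and Telina show the derived state '+' for Char. 1, supporting them as a clade.
Only Glyptops and Ophiops show the derived state '+' for Char. 2, supporting them as a clade.
Char. 3 (derived state '+') is shared by Dromina, Glyptops, and Ophiops — a synapomorphy uniting that clade.
Char. 4 (derived state '+') is shared by Dromina, Glyptops, Ophiops, and Scleraria — a synapomorphy uniting that clade.
Char. 5 groups Scleraria and Telina, which is incompatible with the clades supported by the remaining characters; treating it as convergent (homoplasy) costs fewer steps than any alternative tree.
Char. 6: derived state '+' in Dromina only — an autapomorphy, so it tells us nothing about relationships among taxa.
Most parsimonious ingroup topology: ((Aelites,Telina),(Scleraria,((Glyptops,Ophiops),Dromina))).
The clade {Aelites, Telina} is supported by Char. 1: its derived state '+' occurs in exactly those taxa and in no other taxon (including the outgroup).

Char. 1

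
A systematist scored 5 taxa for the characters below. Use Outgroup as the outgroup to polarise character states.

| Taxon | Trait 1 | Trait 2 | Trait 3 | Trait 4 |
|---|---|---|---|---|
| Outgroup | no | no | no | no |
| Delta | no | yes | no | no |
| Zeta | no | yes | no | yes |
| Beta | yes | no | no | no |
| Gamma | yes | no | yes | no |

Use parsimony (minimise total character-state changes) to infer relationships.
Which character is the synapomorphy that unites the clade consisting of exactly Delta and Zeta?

The outgroup has state 'no' for every character, so 'yes' is the derived state throughout.
Only Beta and Gamma show the derived state 'yes' for Trait 1, supporting them as a clade.
Only Delta and Zeta show the derived state 'yes' for Trait 2, supporting them as a clade.
Trait 3 (derived state 'yes') is unique to Gamma (autapomorphy; uninformative for grouping).
Trait 4: derived state 'yes' in Zeta only — an autapomorphy, so it tells us nothing about relationships among taxa.
Most parsimonious ingroup topology: ((Delta,Zeta),(Beta,Gamma)).
The clade {Delta, Zeta} is supported by Trait 2: its derived state 'yes' occurs in exactly those taxa and in no other taxon (including the outgroup).

Trait 2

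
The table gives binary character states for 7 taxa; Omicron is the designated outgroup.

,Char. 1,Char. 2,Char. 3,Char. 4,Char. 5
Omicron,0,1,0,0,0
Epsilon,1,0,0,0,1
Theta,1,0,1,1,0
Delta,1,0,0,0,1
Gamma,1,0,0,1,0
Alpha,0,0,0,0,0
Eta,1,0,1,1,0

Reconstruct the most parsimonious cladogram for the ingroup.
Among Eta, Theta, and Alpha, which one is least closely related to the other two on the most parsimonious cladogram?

Character polarity is set by the outgroup: the derived state is whichever differs from the outgroup's state, so for Char. 2 the derived state is '0', and for the remaining characters it is '1'.
Char. 1: derived state '1' in Delta, Epsilon, Eta, Gamma, and Theta only — synapomorphy for {Delta, Epsilon, Eta, Gamma, Theta}.
Char. 2 (derived state '0') is shared by all ingroup taxa — unites the whole ingroup.
Char. 3: derived state '1' in Eta and Theta only — synapomorphy for {Eta, Theta}.
Char. 4: derived state '1' in Eta, Gamma, and Theta only — synapomorphy for {Eta, Gamma, Theta}.
Char. 5 (derived state '1') is shared by Delta and Epsilon — a synapomorphy uniting that clade.
Most parsimonious ingroup topology: (((Epsilon,Delta),((Theta,Eta),Gamma)),Alpha).
Eta and Theta share a more recent common ancestor with each other than either does with Alpha, so Alpha is the least closely related of the three.

Alpha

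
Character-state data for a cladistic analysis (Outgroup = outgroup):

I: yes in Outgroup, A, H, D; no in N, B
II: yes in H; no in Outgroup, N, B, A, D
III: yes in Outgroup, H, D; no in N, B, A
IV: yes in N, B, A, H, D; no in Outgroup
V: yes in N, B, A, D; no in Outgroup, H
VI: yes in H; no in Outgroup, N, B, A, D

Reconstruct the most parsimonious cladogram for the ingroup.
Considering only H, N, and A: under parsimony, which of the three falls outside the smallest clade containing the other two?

Character polarity is set by the outgroup: the derived state is whichever differs from the outgroup's state, so for I, III the derived state is 'no', and for the remaining characters it is 'yes'.
Only B and N show the derived state 'no' for I, supporting them as a clade.
II (derived state 'yes') is unique to H (autapomorphy; uninformative for grouping).
III (derived state 'no') is shared by A, B, and N — a synapomorphy uniting that clade.
IV (derived state 'yes') is shared by all ingroup taxa — unites the whole ingroup.
Only A, B, D, and N show the derived state 'yes' for V, supporting them as a clade.
VI: derived state 'yes' in H only — an autapomorphy, so it tells us nothing about relationships among taxa.
Most parsimonious ingroup topology: ((((N,B),A),D),H).
N and A share a more recent common ancestor with each other than either does with H, so H is the least closely related of the three.

H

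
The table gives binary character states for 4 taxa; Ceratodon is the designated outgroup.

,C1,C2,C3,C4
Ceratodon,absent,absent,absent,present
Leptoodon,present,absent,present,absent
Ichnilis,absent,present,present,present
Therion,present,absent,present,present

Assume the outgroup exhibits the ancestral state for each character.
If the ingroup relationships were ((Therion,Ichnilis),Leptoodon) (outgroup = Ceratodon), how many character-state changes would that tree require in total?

5

Map each character onto ((Therion,Ichnilis),Leptoodon) (rooted by Ceratodon) and count the minimum state changes it requires (Fitch parsimony):
C1: 2; C2: 1; C3: 1; C4: 1.
Total tree length = 5.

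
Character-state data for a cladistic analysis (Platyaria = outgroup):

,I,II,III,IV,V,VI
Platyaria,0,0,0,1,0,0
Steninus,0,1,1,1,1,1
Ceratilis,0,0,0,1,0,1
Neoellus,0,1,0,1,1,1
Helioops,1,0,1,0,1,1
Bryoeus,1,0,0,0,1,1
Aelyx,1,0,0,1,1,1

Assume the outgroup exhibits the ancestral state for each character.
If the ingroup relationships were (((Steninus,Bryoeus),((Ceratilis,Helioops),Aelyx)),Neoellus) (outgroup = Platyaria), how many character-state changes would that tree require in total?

Map each character onto (((Steninus,Bryoeus),((Ceratilis,Helioops),Aelyx)),Neoellus) (rooted by Platyaria) and count the minimum state changes it requires (Fitch parsimony):
I: 3; II: 2; III: 2; IV: 2; V: 2; VI: 1.
Total tree length = 12.

12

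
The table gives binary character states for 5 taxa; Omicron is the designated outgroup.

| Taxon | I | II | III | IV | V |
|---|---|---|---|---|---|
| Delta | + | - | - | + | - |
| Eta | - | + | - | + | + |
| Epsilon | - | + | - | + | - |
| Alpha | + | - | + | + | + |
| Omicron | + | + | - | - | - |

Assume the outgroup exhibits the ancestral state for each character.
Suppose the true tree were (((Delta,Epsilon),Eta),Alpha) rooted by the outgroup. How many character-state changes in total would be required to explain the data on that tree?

Map each character onto (((Delta,Epsilon),Eta),Alpha) (rooted by Omicron) and count the minimum state changes it requires (Fitch parsimony):
I: 2; II: 2; III: 1; IV: 1; V: 2.
Total tree length = 8.

8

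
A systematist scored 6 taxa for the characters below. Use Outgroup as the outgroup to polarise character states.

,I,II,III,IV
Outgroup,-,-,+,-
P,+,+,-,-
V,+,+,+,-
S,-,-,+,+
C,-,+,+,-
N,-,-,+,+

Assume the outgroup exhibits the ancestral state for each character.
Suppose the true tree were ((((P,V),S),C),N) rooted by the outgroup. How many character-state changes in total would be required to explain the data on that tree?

6

Map each character onto ((((P,V),S),C),N) (rooted by Outgroup) and count the minimum state changes it requires (Fitch parsimony):
I: 1; II: 2; III: 1; IV: 2.
Total tree length = 6.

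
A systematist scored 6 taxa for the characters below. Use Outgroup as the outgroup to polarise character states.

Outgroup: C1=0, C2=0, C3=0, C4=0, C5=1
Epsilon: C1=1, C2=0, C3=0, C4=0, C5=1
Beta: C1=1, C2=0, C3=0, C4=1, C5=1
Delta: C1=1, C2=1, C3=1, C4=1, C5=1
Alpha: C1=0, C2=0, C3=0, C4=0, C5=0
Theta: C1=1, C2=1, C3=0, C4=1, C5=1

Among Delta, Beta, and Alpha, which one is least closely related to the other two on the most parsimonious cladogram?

Alpha

Character polarity is set by the outgroup: the derived state is whichever differs from the outgroup's state, so for C5 the derived state is '0', and for the remaining characters it is '1'.
Only Beta, Delta, Epsilon, and Theta show the derived state '1' for C1, supporting them as a clade.
Only Delta and Theta show the derived state '1' for C2, supporting them as a clade.
C3 (derived state '1') is unique to Delta (autapomorphy; uninformative for grouping).
Only Beta, Delta, and Theta show the derived state '1' for C4, supporting them as a clade.
C5: derived state '0' in Alpha only — an autapomorphy, so it tells us nothing about relationships among taxa.
Most parsimonious ingroup topology: ((((Delta,Theta),Beta),Epsilon),Alpha).
Beta and Delta share a more recent common ancestor with each other than either does with Alpha, so Alpha is the least closely related of the three.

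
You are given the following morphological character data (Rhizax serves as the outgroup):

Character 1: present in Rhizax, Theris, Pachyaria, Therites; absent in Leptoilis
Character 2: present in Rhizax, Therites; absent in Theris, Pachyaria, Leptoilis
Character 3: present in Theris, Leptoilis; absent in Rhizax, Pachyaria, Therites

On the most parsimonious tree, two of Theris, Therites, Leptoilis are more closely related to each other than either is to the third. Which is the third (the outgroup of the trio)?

Character polarity is set by the outgroup: the derived state is whichever differs from the outgroup's state, so for Character 1, Character 2 the derived state is 'absent', and for the remaining characters it is 'present'.
Character 1: derived state 'absent' in Leptoilis only — an autapomorphy, so it tells us nothing about relationships among taxa.
Character 2: derived state 'absent' in Leptoilis, Pachyaria, and Theris only — synapomorphy for {Leptoilis, Pachyaria, Theris}.
Character 3 (derived state 'present') is shared by Leptoilis and Theris — a synapomorphy uniting that clade.
Most parsimonious ingroup topology: (((Theris,Leptoilis),Pachyaria),Therites).
Leptoilis and Theris share a more recent common ancestor with each other than either does with Therites, so Therites is the least closely related of the three.

Therites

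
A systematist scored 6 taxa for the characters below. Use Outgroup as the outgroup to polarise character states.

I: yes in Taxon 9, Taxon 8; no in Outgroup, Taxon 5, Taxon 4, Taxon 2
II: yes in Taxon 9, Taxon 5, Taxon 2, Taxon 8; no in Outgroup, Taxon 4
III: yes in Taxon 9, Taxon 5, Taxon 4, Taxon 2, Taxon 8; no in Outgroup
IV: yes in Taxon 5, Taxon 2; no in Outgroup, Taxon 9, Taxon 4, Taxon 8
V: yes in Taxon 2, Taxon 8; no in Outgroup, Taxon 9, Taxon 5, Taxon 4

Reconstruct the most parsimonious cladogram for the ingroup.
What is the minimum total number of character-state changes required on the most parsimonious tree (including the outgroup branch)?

The outgroup has state 'no' for every character, so 'yes' is the derived state throughout.
Only Taxon 8 and Taxon 9 show the derived state 'yes' for I, supporting them as a clade.
Only Taxon 2, Taxon 5, Taxon 8, and Taxon 9 show the derived state 'yes' for II, supporting them as a clade.
All ingroup taxa share the derived state 'yes' for III; it defines the ingroup but does not resolve relationships within it.
IV (derived state 'yes') is shared by Taxon 2 and Taxon 5 — a synapomorphy uniting that clade.
V (state 'yes') occurs in Taxon 2 and Taxon 8 but conflicts with the nesting implied by the other characters — most parsimoniously interpreted as homoplasy.
Most parsimonious ingroup topology: (((Taxon 9,Taxon 8),(Taxon 5,Taxon 2)),Taxon 4).
Changes per character on this tree: I: 1; II: 1; III: 1; IV: 1; V: 2.
Total = 6.

6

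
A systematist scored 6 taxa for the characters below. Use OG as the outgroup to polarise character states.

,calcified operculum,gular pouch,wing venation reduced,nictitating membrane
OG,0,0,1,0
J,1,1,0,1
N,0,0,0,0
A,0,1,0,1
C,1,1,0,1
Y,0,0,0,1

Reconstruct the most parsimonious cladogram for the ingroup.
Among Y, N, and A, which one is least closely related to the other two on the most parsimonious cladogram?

Character polarity is set by the outgroup: the derived state is whichever differs from the outgroup's state, so for wing venation reduced the derived state is '0', and for the remaining characters it is '1'.
Only C and J show the derived state '1' for calcified operculum, supporting them as a clade.
gular pouch (derived state '1') is shared by A, C, and J — a synapomorphy uniting that clade.
All ingroup taxa share the derived state '0' for wing venation reduced; it defines the ingroup but does not resolve relationships within it.
nictitating membrane (derived state '1') is shared by A, C, J, and Y — a synapomorphy uniting that clade.
Most parsimonious ingroup topology: ((((J,C),A),Y),N).
Y and A share a more recent common ancestor with each other than either does with N, so N is the least closely related of the three.

N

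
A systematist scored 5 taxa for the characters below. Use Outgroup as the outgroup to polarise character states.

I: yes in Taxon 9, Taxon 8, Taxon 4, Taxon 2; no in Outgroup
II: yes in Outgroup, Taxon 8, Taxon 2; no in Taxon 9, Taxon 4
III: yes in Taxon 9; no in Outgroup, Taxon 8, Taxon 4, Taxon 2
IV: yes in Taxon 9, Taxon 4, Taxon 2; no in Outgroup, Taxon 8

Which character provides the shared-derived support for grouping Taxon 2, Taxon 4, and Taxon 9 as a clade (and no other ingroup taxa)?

Character polarity is set by the outgroup: the derived state is whichever differs from the outgroup's state, so for II the derived state is 'no', and for the remaining characters it is 'yes'.
All ingroup taxa share the derived state 'yes' for I; it defines the ingroup but does not resolve relationships within it.
II (derived state 'no') is shared by Taxon 4 and Taxon 9 — a synapomorphy uniting that clade.
III: derived state 'yes' in Taxon 9 only — an autapomorphy, so it tells us nothing about relationships among taxa.
IV (derived state 'yes') is shared by Taxon 2, Taxon 4, and Taxon 9 — a synapomorphy uniting that clade.
Most parsimonious ingroup topology: (((Taxon 9,Taxon 4),Taxon 2),Taxon 8).
The clade {Taxon 2, Taxon 4, Taxon 9} is supported by IV: its derived state 'yes' occurs in exactly those taxa and in no other taxon (including the outgroup).

IV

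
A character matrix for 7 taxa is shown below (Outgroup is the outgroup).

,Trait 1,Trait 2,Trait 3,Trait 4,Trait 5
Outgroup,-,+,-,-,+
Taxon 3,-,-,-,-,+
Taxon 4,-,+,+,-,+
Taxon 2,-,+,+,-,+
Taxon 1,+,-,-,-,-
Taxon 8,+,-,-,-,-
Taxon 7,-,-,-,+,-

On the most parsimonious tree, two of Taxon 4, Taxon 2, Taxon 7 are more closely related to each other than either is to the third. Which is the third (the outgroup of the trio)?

Character polarity is set by the outgroup: the derived state is whichever differs from the outgroup's state, so for Trait 2, Trait 5 the derived state is '-', and for the remaining characters it is '+'.
Trait 1 (derived state '+') is shared by Taxon 1 and Taxon 8 — a synapomorphy uniting that clade.
Trait 2 (derived state '-') is shared by Taxon 1, Taxon 3, Taxon 7, and Taxon 8 — a synapomorphy uniting that clade.
Only Taxon 2 and Taxon 4 show the derived state '+' for Trait 3, supporting them as a clade.
Trait 4 (derived state '+') is unique to Taxon 7 (autapomorphy; uninformative for grouping).
Trait 5 (derived state '-') is shared by Taxon 1, Taxon 7, and Taxon 8 — a synapomorphy uniting that clade.
Most parsimonious ingroup topology: ((Taxon 3,((Taxon 1,Taxon 8),Taxon 7)),(Taxon 4,Taxon 2)).
Taxon 4 and Taxon 2 share a more recent common ancestor with each other than either does with Taxon 7, so Taxon 7 is the least closely related of the three.

Taxon 7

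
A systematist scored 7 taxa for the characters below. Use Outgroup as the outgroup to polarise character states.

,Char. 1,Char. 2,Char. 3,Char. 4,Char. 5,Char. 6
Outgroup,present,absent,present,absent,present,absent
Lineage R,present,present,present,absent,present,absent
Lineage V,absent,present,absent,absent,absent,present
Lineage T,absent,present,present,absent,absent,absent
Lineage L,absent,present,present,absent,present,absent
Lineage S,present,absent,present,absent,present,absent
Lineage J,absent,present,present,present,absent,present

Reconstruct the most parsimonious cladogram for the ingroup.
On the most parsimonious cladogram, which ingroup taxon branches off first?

Lineage S

Character polarity is set by the outgroup: the derived state is whichever differs from the outgroup's state, so for Char. 1, Char. 3, Char. 5 the derived state is 'absent', and for the remaining characters it is 'present'.
Char. 1 (derived state 'absent') is shared by Lineage J, Lineage L, Lineage T, and Lineage V — a synapomorphy uniting that clade.
Only Lineage J, Lineage L, Lineage R, Lineage T, and Lineage V show the derived state 'present' for Char. 2, supporting them as a clade.
Char. 3: derived state 'absent' in Lineage V only — an autapomorphy, so it tells us nothing about relationships among taxa.
Char. 4: derived state 'present' in Lineage J only — an autapomorphy, so it tells us nothing about relationships among taxa.
Char. 5 (derived state 'absent') is shared by Lineage J, Lineage T, and Lineage V — a synapomorphy uniting that clade.
Char. 6: derived state 'present' in Lineage J and Lineage V only — synapomorphy for {Lineage J, Lineage V}.
Most parsimonious ingroup topology: ((Lineage R,(((Lineage V,Lineage J),Lineage T),Lineage L)),Lineage S).
Lineage S is sister to the clade containing all other ingroup taxa, so it is the earliest-diverging (most basal) ingroup lineage.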